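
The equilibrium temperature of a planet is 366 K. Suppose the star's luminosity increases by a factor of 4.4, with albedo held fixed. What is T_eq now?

T_eq ∝ L^(1/4) · d^(−1/2).
T′ = 366 × 4.4^(1/4) = 530 K.

T_eq ≈ 530 K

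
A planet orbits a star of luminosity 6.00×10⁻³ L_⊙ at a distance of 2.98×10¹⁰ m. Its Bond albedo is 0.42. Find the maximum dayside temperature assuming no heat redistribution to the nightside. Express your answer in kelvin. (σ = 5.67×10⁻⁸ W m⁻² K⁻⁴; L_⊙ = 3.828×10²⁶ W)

T_ss ≈ 214 K

L = 6.00×10⁻³ × 3.828×10²⁶ = 2.30×10²⁴ W.
Flux: S = L/(4πd²) = 2.30×10²⁴/(4π×(2.98×10¹⁰)²) = 206 W m⁻².
With no redistribution each surface element balances locally: S(1−A) = σT⁴.
T = [206 × 0.58 / 5.67×10⁻⁸]^(1/4) = (2.11×10⁹)^(1/4) = 214 K.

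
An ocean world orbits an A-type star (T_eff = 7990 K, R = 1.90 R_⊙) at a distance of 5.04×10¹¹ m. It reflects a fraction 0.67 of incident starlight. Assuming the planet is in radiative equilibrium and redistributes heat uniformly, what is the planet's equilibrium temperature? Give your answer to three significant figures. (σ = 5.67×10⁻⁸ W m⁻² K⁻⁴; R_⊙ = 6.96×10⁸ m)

T_eq ≈ 219 K

R_⋆ = 1.90 × 6.96×10⁸ = 1.32×10⁹ m.
L = 4πR_⋆²σT_⋆⁴ = 4π(1.32×10⁹)² × 5.67×10⁻⁸ × (7990)⁴ = 5.08×10²⁷ W.
S = L/(4πd²) = 1590 W m⁻².
Energy balance: absorbed = emitted ⇒ πR²·S(1−A) = 4πR²·σT_eq⁴, so T_eq⁴ = S(1−A)/(4σ).
T_eq = [1590 × 0.33 / (4 × 5.67×10⁻⁸)]^(1/4) = (2.31×10⁹)^(1/4) = 219 K.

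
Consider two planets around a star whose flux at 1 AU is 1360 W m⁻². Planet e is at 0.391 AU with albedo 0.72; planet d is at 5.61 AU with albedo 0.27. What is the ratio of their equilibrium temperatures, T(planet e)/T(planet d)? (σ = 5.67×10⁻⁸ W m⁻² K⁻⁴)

T₁/T₂ ≈ 2.981

T_eq = [S₀(1−A)/(4σd²)]^(1/4), so T ∝ (1−A)^(1/4) / √d.
T₁ = [1360×0.28/(4×5.67×10⁻⁸×0.391²)]^(1/4) = 323.72 K.
T₂ = [1360×0.73/(4×5.67×10⁻⁸×5.61²)]^(1/4) = 108.60 K.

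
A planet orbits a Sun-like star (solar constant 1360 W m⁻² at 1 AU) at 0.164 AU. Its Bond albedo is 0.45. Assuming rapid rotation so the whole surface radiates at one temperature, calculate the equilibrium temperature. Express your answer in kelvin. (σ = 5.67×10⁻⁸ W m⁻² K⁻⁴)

Flux at 0.164 AU: S = 1360/0.164² = 5.06×10⁴ W m⁻².
Energy balance: absorbed = emitted ⇒ πR²·S(1−A) = 4πR²·σT_eq⁴, so T_eq⁴ = S(1−A)/(4σ).
T_eq = [5.06×10⁴ × 0.55 / (4 × 5.67×10⁻⁸)]^(1/4) = (1.23×10¹¹)^(1/4) = 592 K.

T_eq ≈ 592 K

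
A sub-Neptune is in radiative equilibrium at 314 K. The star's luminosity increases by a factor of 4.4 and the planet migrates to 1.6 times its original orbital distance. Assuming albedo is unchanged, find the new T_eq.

T_eq ∝ L^(1/4) · d^(−1/2).
T′ = 314 × 4.4^(1/4) / 1.6^(1/2) = 360 K.

T_eq ≈ 360 K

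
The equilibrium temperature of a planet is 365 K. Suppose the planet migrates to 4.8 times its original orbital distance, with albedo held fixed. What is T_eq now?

T_eq ∝ L^(1/4) · d^(−1/2).
T′ = 365 / 4.8^(1/2) = 167 K.

T_eq ≈ 167 K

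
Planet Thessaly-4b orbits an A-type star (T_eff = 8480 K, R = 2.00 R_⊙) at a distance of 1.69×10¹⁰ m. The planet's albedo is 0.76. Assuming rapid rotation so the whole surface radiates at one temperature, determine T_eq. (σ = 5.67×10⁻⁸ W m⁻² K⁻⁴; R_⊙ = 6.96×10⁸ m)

T_eq ≈ 1200 K

R_⋆ = 2.00 × 6.96×10⁸ = 1.39×10⁹ m.
L = 4πR_⋆²σT_⋆⁴ = 4π(1.39×10⁹)² × 5.67×10⁻⁸ × (8480)⁴ = 7.14×10²⁷ W.
S = L/(4πd²) = 1.99×10⁶ W m⁻².
Energy balance: absorbed = emitted ⇒ πR²·S(1−A) = 4πR²·σT_eq⁴, so T_eq⁴ = S(1−A)/(4σ).
T_eq = [1.99×10⁶ × 0.24 / (4 × 5.67×10⁻⁸)]^(1/4) = (2.10×10¹²)^(1/4) = 1200 K.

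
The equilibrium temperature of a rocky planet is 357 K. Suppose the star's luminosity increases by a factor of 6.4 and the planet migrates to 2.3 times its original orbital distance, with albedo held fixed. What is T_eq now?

T_eq ∝ L^(1/4) · d^(−1/2).
T′ = 357 × 6.4^(1/4) / 2.3^(1/2) = 374 K.

T_eq ≈ 374 K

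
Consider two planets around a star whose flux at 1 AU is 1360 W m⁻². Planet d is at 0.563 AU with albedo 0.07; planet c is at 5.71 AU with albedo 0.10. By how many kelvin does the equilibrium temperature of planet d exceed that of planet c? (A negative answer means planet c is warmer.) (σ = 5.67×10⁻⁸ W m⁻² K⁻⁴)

ΔT ≈ 250.8 K

T_eq = [S₀(1−A)/(4σd²)]^(1/4), so T ∝ (1−A)^(1/4) / √d.
T₁ = [1360×0.93/(4×5.67×10⁻⁸×0.563²)]^(1/4) = 364.20 K.
T₂ = [1360×0.90/(4×5.67×10⁻⁸×5.71²)]^(1/4) = 113.43 K.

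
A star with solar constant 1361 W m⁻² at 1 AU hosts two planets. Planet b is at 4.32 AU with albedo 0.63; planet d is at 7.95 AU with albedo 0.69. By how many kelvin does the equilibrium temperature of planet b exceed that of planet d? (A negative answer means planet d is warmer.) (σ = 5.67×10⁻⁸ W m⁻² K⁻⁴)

T_eq = [S₀(1−A)/(4σd²)]^(1/4), so T ∝ (1−A)^(1/4) / √d.
T₁ = [1361×0.37/(4×5.67×10⁻⁸×4.32²)]^(1/4) = 104.44 K.
T₂ = [1361×0.31/(4×5.67×10⁻⁸×7.95²)]^(1/4) = 73.66 K.

ΔT ≈ 30.8 K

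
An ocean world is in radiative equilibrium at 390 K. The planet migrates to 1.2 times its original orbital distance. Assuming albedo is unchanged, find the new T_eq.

T_eq ≈ 356 K

T_eq ∝ L^(1/4) · d^(−1/2).
T′ = 390 / 1.2^(1/2) = 356 K.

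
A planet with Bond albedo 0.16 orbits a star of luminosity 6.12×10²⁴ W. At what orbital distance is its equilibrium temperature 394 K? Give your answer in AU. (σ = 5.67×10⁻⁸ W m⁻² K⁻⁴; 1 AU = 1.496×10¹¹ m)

From T_eq⁴ = L(1−A)/(16πσd²): d = √[L(1−A)/(16πσT_eq⁴)].
d = √[6.12×10²⁴ × 0.84 / (16π × 5.67×10⁻⁸ × (394)⁴)] = 8.65×10⁹ m = 0.0578 AU.

d ≈ 0.0578 AU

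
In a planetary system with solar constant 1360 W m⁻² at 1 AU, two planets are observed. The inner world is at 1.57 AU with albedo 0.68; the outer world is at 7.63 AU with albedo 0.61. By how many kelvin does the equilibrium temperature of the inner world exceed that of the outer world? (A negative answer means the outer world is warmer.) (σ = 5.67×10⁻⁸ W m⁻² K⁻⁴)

T_eq = [S₀(1−A)/(4σd²)]^(1/4), so T ∝ (1−A)^(1/4) / √d.
T₁ = [1360×0.32/(4×5.67×10⁻⁸×1.57²)]^(1/4) = 167.04 K.
T₂ = [1360×0.39/(4×5.67×10⁻⁸×7.63²)]^(1/4) = 79.61 K.

ΔT ≈ 87.4 K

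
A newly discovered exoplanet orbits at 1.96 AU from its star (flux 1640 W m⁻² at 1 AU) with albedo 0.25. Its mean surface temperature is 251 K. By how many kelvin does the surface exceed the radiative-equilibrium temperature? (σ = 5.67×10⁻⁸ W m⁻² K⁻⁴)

ΔT ≈ 57.2 K

S = 1640/1.96² = 426.9 W m⁻².
T_eq = [S(1−A)/(4σ)]^(1/4) = [426.9×0.75/(4×5.67×10⁻⁸)]^(1/4) = 193.8 K.
ΔT = T_surf − T_eq = 251 − 193.8.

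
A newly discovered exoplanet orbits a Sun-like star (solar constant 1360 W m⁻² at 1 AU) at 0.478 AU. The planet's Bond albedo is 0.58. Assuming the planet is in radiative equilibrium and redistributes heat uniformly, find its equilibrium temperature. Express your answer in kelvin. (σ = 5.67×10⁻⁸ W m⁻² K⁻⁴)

T_eq ≈ 324 K

Flux at 0.478 AU: S = 1360/0.478² = 5950 W m⁻².
Energy balance: absorbed = emitted ⇒ πR²·S(1−A) = 4πR²·σT_eq⁴, so T_eq⁴ = S(1−A)/(4σ).
T_eq = [5950 × 0.42 / (4 × 5.67×10⁻⁸)]^(1/4) = (1.10×10¹⁰)^(1/4) = 324 K.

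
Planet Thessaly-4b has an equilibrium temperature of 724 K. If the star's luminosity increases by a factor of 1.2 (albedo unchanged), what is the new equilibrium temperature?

T_eq ∝ L^(1/4) · d^(−1/2).
T′ = 724 × 1.2^(1/4) = 758 K.

T_eq ≈ 758 K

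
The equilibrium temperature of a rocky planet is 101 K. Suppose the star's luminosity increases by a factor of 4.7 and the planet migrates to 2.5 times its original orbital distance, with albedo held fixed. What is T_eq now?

T_eq ∝ L^(1/4) · d^(−1/2).
T′ = 101 × 4.7^(1/4) / 2.5^(1/2) = 94.1 K.

T_eq ≈ 94.1 K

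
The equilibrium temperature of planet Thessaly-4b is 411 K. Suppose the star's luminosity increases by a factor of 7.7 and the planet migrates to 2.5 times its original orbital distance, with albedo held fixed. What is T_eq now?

T_eq ∝ L^(1/4) · d^(−1/2).
T′ = 411 × 7.7^(1/4) / 2.5^(1/2) = 433 K.

T_eq ≈ 433 K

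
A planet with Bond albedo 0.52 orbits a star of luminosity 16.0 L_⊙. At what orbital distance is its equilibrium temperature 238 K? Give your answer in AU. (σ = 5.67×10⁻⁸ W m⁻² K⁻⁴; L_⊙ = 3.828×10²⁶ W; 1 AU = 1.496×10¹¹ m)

d ≈ 3.79 AU

L = 16.0 × 3.828×10²⁶ = 6.12×10²⁷ W.
From T_eq⁴ = L(1−A)/(16πσd²): d = √[L(1−A)/(16πσT_eq⁴)].
d = √[6.12×10²⁷ × 0.48 / (16π × 5.67×10⁻⁸ × (238)⁴)] = 5.67×10¹¹ m = 3.79 AU.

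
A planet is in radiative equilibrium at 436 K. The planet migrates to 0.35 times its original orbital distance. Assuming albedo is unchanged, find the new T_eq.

T_eq ≈ 737 K

T_eq ∝ L^(1/4) · d^(−1/2).
T′ = 436 / 0.35^(1/2) = 737 K.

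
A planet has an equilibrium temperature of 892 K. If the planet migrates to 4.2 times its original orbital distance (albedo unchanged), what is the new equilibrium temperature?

T_eq ≈ 435 K

T_eq ∝ L^(1/4) · d^(−1/2).
T′ = 892 / 4.2^(1/2) = 435 K.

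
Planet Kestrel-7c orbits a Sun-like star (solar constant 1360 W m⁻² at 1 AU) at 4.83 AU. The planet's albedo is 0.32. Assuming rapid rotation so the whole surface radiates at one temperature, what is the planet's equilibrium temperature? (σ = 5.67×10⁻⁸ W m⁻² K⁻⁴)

Flux at 4.83 AU: S = 1360/4.83² = 58.3 W m⁻².
Energy balance: absorbed = emitted ⇒ πR²·S(1−A) = 4πR²·σT_eq⁴, so T_eq⁴ = S(1−A)/(4σ).
T_eq = [58.3 × 0.68 / (4 × 5.67×10⁻⁸)]^(1/4) = (1.75×10⁸)^(1/4) = 115 K.

T_eq ≈ 115 K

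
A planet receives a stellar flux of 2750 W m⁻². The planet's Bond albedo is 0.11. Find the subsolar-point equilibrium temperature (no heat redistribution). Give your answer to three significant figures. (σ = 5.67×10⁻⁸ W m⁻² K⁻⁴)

At the subsolar point the surface absorbs S(1−A) and emits σT⁴ per unit area — no factor of 4, since only the local patch is in balance.
T = [2750 × 0.89 / 5.67×10⁻⁸]^(1/4) = (4.32×10¹⁰)^(1/4) = 456 K.

T_ss ≈ 456 K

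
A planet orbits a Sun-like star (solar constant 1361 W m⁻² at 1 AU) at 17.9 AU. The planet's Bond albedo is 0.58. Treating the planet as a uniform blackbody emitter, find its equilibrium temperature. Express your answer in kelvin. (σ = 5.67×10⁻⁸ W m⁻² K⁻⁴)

Flux at 17.9 AU: S = 1361/17.9² = 4.25 W m⁻².
Energy balance: absorbed = emitted ⇒ πR²·S(1−A) = 4πR²·σT_eq⁴, so T_eq⁴ = S(1−A)/(4σ).
T_eq = [4.25 × 0.42 / (4 × 5.67×10⁻⁸)]^(1/4) = (7.87×10⁶)^(1/4) = 53.0 K.

T_eq ≈ 53.0 K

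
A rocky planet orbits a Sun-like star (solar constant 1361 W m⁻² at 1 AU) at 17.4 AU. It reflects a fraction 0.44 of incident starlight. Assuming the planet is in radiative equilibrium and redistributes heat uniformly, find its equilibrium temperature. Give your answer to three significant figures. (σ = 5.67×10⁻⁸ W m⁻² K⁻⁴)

T_eq ≈ 57.7 K

Flux at 17.4 AU: S = 1361/17.4² = 4.50 W m⁻².
Energy balance: absorbed = emitted ⇒ πR²·S(1−A) = 4πR²·σT_eq⁴, so T_eq⁴ = S(1−A)/(4σ).
T_eq = [4.50 × 0.56 / (4 × 5.67×10⁻⁸)]^(1/4) = (1.11×10⁷)^(1/4) = 57.7 K.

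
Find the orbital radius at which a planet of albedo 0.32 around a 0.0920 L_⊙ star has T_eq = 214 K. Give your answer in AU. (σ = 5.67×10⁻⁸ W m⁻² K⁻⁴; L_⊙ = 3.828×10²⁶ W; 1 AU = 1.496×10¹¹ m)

d ≈ 0.423 AU

L = 0.0920 × 3.828×10²⁶ = 3.52×10²⁵ W.
From T_eq⁴ = L(1−A)/(16πσd²): d = √[L(1−A)/(16πσT_eq⁴)].
d = √[3.52×10²⁵ × 0.68 / (16π × 5.67×10⁻⁸ × (214)⁴)] = 6.33×10¹⁰ m = 0.423 AU.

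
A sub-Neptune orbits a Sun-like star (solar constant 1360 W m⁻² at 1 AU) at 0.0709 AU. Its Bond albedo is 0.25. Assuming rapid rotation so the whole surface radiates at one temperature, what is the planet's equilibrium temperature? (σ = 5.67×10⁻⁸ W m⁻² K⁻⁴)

Flux at 0.0709 AU: S = 1360/0.0709² = 2.71×10⁵ W m⁻².
Energy balance: absorbed = emitted ⇒ πR²·S(1−A) = 4πR²·σT_eq⁴, so T_eq⁴ = S(1−A)/(4σ).
T_eq = [2.71×10⁵ × 0.75 / (4 × 5.67×10⁻⁸)]^(1/4) = (8.95×10¹¹)^(1/4) = 973 K.

T_eq ≈ 973 K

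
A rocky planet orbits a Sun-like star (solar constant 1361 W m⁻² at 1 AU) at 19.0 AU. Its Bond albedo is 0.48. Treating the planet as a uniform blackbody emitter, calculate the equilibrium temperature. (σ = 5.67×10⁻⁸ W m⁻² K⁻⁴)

Flux at 19.0 AU: S = 1361/19.0² = 3.77 W m⁻².
Energy balance: absorbed = emitted ⇒ πR²·S(1−A) = 4πR²·σT_eq⁴, so T_eq⁴ = S(1−A)/(4σ).
T_eq = [3.77 × 0.52 / (4 × 5.67×10⁻⁸)]^(1/4) = (8.64×10⁶)^(1/4) = 54.2 K.

T_eq ≈ 54.2 K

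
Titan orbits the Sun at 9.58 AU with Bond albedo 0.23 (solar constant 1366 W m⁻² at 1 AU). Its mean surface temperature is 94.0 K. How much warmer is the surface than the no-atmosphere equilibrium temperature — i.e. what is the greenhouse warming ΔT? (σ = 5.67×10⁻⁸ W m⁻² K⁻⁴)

S = 1366/9.58² = 14.88 W m⁻².
T_eq = [S(1−A)/(4σ)]^(1/4) = [14.88×0.77/(4×5.67×10⁻⁸)]^(1/4) = 84.3 K.
ΔT = T_surf − T_eq = 94 − 84.3.

ΔT ≈ 9.7 K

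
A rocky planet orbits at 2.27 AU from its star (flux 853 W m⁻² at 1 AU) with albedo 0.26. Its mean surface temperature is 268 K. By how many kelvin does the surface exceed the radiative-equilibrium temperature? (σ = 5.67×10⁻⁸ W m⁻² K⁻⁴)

S = 853/2.27² = 165.5 W m⁻².
T_eq = [S(1−A)/(4σ)]^(1/4) = [165.5×0.74/(4×5.67×10⁻⁸)]^(1/4) = 152.4 K.
ΔT = T_surf − T_eq = 268 − 152.4.

ΔT ≈ 115.6 K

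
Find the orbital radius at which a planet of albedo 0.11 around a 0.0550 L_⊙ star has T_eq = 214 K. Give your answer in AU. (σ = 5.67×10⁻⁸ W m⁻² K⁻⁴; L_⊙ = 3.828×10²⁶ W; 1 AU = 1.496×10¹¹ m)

d ≈ 0.374 AU

L = 0.0550 × 3.828×10²⁶ = 2.11×10²⁵ W.
From T_eq⁴ = L(1−A)/(16πσd²): d = √[L(1−A)/(16πσT_eq⁴)].
d = √[2.11×10²⁵ × 0.89 / (16π × 5.67×10⁻⁸ × (214)⁴)] = 5.60×10¹⁰ m = 0.374 AU.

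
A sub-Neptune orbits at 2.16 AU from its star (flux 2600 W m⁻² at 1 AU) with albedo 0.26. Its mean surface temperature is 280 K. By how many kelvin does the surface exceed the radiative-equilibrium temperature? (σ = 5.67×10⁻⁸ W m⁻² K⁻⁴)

ΔT ≈ 73.5 K

S = 2600/2.16² = 557.3 W m⁻².
T_eq = [S(1−A)/(4σ)]^(1/4) = [557.3×0.74/(4×5.67×10⁻⁸)]^(1/4) = 206.5 K.
ΔT = T_surf − T_eq = 280 − 206.5.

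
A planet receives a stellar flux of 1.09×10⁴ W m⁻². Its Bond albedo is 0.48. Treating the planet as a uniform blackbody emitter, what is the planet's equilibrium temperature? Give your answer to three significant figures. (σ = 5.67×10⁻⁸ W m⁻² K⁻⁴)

Energy balance: absorbed = emitted ⇒ πR²·S(1−A) = 4πR²·σT_eq⁴, so T_eq⁴ = S(1−A)/(4σ).
T_eq = [1.09×10⁴ × 0.52 / (4 × 5.67×10⁻⁸)]^(1/4) = (2.50×10¹⁰)^(1/4) = 398 K.

T_eq ≈ 398 K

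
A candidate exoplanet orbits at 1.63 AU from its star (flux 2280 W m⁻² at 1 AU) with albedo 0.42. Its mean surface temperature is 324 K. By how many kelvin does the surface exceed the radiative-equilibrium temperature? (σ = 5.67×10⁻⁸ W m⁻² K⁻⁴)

ΔT ≈ 107.6 K

S = 2280/1.63² = 858.1 W m⁻².
T_eq = [S(1−A)/(4σ)]^(1/4) = [858.1×0.58/(4×5.67×10⁻⁸)]^(1/4) = 216.4 K.
ΔT = T_surf − T_eq = 324 − 216.4.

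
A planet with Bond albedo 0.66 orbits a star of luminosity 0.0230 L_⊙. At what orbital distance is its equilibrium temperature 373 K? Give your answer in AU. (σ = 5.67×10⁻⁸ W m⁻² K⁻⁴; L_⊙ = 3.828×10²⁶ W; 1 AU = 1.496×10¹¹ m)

d ≈ 0.0492 AU

L = 0.0230 × 3.828×10²⁶ = 8.80×10²⁴ W.
From T_eq⁴ = L(1−A)/(16πσd²): d = √[L(1−A)/(16πσT_eq⁴)].
d = √[8.80×10²⁴ × 0.34 / (16π × 5.67×10⁻⁸ × (373)⁴)] = 7.37×10⁹ m = 0.0492 AU.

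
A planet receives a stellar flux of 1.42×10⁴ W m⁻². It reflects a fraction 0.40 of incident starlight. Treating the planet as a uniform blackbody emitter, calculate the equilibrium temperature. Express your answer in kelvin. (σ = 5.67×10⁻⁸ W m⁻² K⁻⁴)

Energy balance: absorbed = emitted ⇒ πR²·S(1−A) = 4πR²·σT_eq⁴, so T_eq⁴ = S(1−A)/(4σ).
T_eq = [1.42×10⁴ × 0.60 / (4 × 5.67×10⁻⁸)]^(1/4) = (3.76×10¹⁰)^(1/4) = 440 K.

T_eq ≈ 440 K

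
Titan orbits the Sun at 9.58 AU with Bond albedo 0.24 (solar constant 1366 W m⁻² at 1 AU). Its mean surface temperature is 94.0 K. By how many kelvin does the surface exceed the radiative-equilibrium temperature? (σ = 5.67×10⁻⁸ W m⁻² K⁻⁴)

ΔT ≈ 10.0 K

S = 1366/9.58² = 14.88 W m⁻².
T_eq = [S(1−A)/(4σ)]^(1/4) = [14.88×0.76/(4×5.67×10⁻⁸)]^(1/4) = 84.0 K.
ΔT = T_surf − T_eq = 94 − 84.0.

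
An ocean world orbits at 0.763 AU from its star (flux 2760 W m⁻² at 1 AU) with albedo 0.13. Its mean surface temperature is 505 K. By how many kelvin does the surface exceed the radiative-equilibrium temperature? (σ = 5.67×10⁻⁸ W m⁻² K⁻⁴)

S = 2760/0.763² = 4741 W m⁻².
T_eq = [S(1−A)/(4σ)]^(1/4) = [4741×0.87/(4×5.67×10⁻⁸)]^(1/4) = 367.2 K.
ΔT = T_surf − T_eq = 505 − 367.2.

ΔT ≈ 137.8 K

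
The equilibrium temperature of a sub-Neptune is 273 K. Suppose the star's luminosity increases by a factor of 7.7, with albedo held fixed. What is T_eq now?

T_eq ∝ L^(1/4) · d^(−1/2).
T′ = 273 × 7.7^(1/4) = 455 K.

T_eq ≈ 455 K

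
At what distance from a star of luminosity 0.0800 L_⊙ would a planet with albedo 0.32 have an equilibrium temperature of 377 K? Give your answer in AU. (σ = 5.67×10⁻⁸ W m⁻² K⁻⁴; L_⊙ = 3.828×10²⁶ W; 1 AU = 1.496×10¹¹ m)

d ≈ 0.127 AU

L = 0.0800 × 3.828×10²⁶ = 3.06×10²⁵ W.
From T_eq⁴ = L(1−A)/(16πσd²): d = √[L(1−A)/(16πσT_eq⁴)].
d = √[3.06×10²⁵ × 0.68 / (16π × 5.67×10⁻⁸ × (377)⁴)] = 1.90×10¹⁰ m = 0.127 AU.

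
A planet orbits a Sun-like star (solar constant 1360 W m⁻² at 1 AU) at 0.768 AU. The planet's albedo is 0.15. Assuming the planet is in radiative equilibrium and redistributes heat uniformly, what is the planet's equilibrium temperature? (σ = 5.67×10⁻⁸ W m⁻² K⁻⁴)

Flux at 0.768 AU: S = 1360/0.768² = 2310 W m⁻².
Energy balance: absorbed = emitted ⇒ πR²·S(1−A) = 4πR²·σT_eq⁴, so T_eq⁴ = S(1−A)/(4σ).
T_eq = [2310 × 0.85 / (4 × 5.67×10⁻⁸)]^(1/4) = (8.64×10⁹)^(1/4) = 305 K.

T_eq ≈ 305 K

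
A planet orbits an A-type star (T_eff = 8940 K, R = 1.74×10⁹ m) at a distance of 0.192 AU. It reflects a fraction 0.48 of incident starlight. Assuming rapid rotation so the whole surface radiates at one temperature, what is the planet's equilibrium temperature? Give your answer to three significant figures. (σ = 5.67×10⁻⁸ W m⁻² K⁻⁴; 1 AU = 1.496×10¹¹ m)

T_eq ≈ 1320 K

d = 0.192 AU = 2.87×10¹⁰ m.
L = 4πR_⋆²σT_⋆⁴ = 4π(1.74×10⁹)² × 5.67×10⁻⁸ × (8940)⁴ = 1.38×10²⁸ W.
S = L/(4πd²) = 1.33×10⁶ W m⁻².
Energy balance: absorbed = emitted ⇒ πR²·S(1−A) = 4πR²·σT_eq⁴, so T_eq⁴ = S(1−A)/(4σ).
T_eq = [1.33×10⁶ × 0.52 / (4 × 5.67×10⁻⁸)]^(1/4) = (3.05×10¹²)^(1/4) = 1320 K.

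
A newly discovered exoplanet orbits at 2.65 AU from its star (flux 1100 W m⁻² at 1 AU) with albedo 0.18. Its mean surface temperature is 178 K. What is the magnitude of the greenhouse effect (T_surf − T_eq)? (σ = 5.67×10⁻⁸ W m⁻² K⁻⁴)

ΔT ≈ 23.7 K

S = 1100/2.65² = 156.6 W m⁻².
T_eq = [S(1−A)/(4σ)]^(1/4) = [156.6×0.82/(4×5.67×10⁻⁸)]^(1/4) = 154.3 K.
ΔT = T_surf − T_eq = 178 − 154.3.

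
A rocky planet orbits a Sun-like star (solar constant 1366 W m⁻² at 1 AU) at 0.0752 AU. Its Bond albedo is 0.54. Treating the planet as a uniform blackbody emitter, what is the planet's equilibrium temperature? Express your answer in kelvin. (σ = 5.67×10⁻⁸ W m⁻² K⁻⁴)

Flux at 0.0752 AU: S = 1366/0.0752² = 2.42×10⁵ W m⁻².
Energy balance: absorbed = emitted ⇒ πR²·S(1−A) = 4πR²·σT_eq⁴, so T_eq⁴ = S(1−A)/(4σ).
T_eq = [2.42×10⁵ × 0.46 / (4 × 5.67×10⁻⁸)]^(1/4) = (4.90×10¹¹)^(1/4) = 837 K.

T_eq ≈ 837 K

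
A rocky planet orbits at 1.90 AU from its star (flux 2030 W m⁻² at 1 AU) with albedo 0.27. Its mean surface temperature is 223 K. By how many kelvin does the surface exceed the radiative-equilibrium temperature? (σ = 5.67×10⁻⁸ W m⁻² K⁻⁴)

ΔT ≈ 16.7 K

S = 2030/1.90² = 562.3 W m⁻².
T_eq = [S(1−A)/(4σ)]^(1/4) = [562.3×0.73/(4×5.67×10⁻⁸)]^(1/4) = 206.3 K.
ΔT = T_surf − T_eq = 223 − 206.3.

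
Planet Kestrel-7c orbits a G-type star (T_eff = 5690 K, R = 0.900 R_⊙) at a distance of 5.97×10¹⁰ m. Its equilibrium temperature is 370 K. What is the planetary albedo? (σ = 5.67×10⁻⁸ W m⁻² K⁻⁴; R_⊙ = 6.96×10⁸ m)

R_⋆ = 0.900 × 6.96×10⁸ = 6.26×10⁸ m.
L = 4πR_⋆²σT_⋆⁴ = 4π(6.26×10⁸)² × 5.67×10⁻⁸ × (5690)⁴ = 2.93×10²⁶ W.
S = L/(4πd²) = 6540 W m⁻².
From T_eq⁴ = S(1−A)/(4σ): 1−A = 4σT_eq⁴/S.
1−A = 4 × 5.67×10⁻⁸ × (370)⁴ / 6540 = 0.650.

A ≈ 0.35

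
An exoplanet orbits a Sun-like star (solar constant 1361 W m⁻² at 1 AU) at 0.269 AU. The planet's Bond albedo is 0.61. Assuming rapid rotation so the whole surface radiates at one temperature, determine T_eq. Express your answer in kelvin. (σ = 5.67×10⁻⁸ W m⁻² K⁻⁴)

Flux at 0.269 AU: S = 1361/0.269² = 1.88×10⁴ W m⁻².
Energy balance: absorbed = emitted ⇒ πR²·S(1−A) = 4πR²·σT_eq⁴, so T_eq⁴ = S(1−A)/(4σ).
T_eq = [1.88×10⁴ × 0.39 / (4 × 5.67×10⁻⁸)]^(1/4) = (3.23×10¹⁰)^(1/4) = 424 K.

T_eq ≈ 424 K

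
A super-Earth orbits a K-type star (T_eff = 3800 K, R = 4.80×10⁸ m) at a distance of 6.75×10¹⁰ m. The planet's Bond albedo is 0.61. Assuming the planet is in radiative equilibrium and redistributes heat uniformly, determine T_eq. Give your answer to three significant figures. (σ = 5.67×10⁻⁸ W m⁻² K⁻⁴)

L = 4πR_⋆²σT_⋆⁴ = 4π(4.80×10⁸)² × 5.67×10⁻⁸ × (3800)⁴ = 3.42×10²⁵ W.
S = L/(4πd²) = 598 W m⁻².
Energy balance: absorbed = emitted ⇒ πR²·S(1−A) = 4πR²·σT_eq⁴, so T_eq⁴ = S(1−A)/(4σ).
T_eq = [598 × 0.39 / (4 × 5.67×10⁻⁸)]^(1/4) = (1.03×10⁹)^(1/4) = 179 K.

T_eq ≈ 179 K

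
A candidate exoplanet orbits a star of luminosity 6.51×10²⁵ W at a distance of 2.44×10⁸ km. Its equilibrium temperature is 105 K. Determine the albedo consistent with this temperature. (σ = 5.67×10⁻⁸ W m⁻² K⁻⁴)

d = 2.44×10⁸ km = 2.44×10¹¹ m.
Flux: S = L/(4πd²) = 6.51×10²⁵/(4π×(2.44×10¹¹)²) = 87.0 W m⁻².
From T_eq⁴ = S(1−A)/(4σ): 1−A = 4σT_eq⁴/S.
1−A = 4 × 5.67×10⁻⁸ × (105)⁴ / 87.0 = 0.317.

A ≈ 0.68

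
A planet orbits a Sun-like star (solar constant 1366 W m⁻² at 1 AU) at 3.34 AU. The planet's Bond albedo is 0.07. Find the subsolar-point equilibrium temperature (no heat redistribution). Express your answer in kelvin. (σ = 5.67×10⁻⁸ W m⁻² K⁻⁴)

Flux at 3.34 AU: S = 1366/3.34² = 122 W m⁻².
At the subsolar point the surface absorbs S(1−A) and emits σT⁴ per unit area — no factor of 4, since only the local patch is in balance.
T = [122 × 0.93 / 5.67×10⁻⁸]^(1/4) = (2.01×10⁹)^(1/4) = 212 K.

T_ss ≈ 212 K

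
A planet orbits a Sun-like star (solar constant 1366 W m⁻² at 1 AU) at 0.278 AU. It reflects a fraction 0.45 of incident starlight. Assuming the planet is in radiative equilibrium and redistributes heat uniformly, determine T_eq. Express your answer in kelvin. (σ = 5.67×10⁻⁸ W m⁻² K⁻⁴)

Flux at 0.278 AU: S = 1366/0.278² = 1.77×10⁴ W m⁻².
Energy balance: absorbed = emitted ⇒ πR²·S(1−A) = 4πR²·σT_eq⁴, so T_eq⁴ = S(1−A)/(4σ).
T_eq = [1.77×10⁴ × 0.55 / (4 × 5.67×10⁻⁸)]^(1/4) = (4.29×10¹⁰)^(1/4) = 455 K.

T_eq ≈ 455 K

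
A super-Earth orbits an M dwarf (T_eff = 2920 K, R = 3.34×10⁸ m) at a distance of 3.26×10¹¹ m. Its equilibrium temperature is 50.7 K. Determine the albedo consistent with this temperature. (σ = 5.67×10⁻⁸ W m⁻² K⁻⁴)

L = 4πR_⋆²σT_⋆⁴ = 4π(3.34×10⁸)² × 5.67×10⁻⁸ × (2920)⁴ = 5.78×10²⁴ W.
S = L/(4πd²) = 4.33 W m⁻².
From T_eq⁴ = S(1−A)/(4σ): 1−A = 4σT_eq⁴/S.
1−A = 4 × 5.67×10⁻⁸ × (50.7)⁴ / 4.33 = 0.346.

A ≈ 0.65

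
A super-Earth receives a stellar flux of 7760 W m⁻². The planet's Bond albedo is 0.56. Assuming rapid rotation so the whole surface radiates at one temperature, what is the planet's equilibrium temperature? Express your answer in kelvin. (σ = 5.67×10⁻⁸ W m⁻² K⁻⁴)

Energy balance: absorbed = emitted ⇒ πR²·S(1−A) = 4πR²·σT_eq⁴, so T_eq⁴ = S(1−A)/(4σ).
T_eq = [7760 × 0.44 / (4 × 5.67×10⁻⁸)]^(1/4) = (1.51×10¹⁰)^(1/4) = 350 K.

T_eq ≈ 350 K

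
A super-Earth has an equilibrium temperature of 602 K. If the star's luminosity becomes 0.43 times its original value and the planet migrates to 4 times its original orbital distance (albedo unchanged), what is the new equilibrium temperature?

T_eq ≈ 244 K

T_eq ∝ L^(1/4) · d^(−1/2).
T′ = 602 × 0.43^(1/4) / 4^(1/2) = 244 K.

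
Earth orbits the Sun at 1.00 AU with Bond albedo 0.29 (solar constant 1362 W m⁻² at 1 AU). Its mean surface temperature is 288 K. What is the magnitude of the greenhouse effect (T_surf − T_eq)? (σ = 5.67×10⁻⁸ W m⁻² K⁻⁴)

S = 1362/1.00² = 1362 W m⁻².
T_eq = [S(1−A)/(4σ)]^(1/4) = [1362×0.71/(4×5.67×10⁻⁸)]^(1/4) = 255.5 K.
ΔT = T_surf − T_eq = 288 − 255.5.

ΔT ≈ 32.5 K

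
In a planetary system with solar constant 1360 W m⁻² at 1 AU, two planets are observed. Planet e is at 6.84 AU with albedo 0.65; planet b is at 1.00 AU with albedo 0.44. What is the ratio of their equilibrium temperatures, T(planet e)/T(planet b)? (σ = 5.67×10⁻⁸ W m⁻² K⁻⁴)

T₁/T₂ ≈ 0.340

T_eq = [S₀(1−A)/(4σd²)]^(1/4), so T ∝ (1−A)^(1/4) / √d.
T₁ = [1360×0.35/(4×5.67×10⁻⁸×6.84²)]^(1/4) = 81.84 K.
T₂ = [1360×0.56/(4×5.67×10⁻⁸×1.00²)]^(1/4) = 240.72 K.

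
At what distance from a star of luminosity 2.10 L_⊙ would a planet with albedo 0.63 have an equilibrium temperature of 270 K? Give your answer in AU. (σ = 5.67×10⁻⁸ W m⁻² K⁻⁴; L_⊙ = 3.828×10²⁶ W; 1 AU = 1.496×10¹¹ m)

d ≈ 0.937 AU

L = 2.10 × 3.828×10²⁶ = 8.04×10²⁶ W.
From T_eq⁴ = L(1−A)/(16πσd²): d = √[L(1−A)/(16πσT_eq⁴)].
d = √[8.04×10²⁶ × 0.37 / (16π × 5.67×10⁻⁸ × (270)⁴)] = 1.40×10¹¹ m = 0.937 AU.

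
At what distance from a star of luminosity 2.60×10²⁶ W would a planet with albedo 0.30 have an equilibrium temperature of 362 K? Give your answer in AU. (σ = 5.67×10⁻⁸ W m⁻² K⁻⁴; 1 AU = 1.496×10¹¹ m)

d ≈ 0.408 AU

From T_eq⁴ = L(1−A)/(16πσd²): d = √[L(1−A)/(16πσT_eq⁴)].
d = √[2.60×10²⁶ × 0.70 / (16π × 5.67×10⁻⁸ × (362)⁴)] = 6.10×10¹⁰ m = 0.408 AU.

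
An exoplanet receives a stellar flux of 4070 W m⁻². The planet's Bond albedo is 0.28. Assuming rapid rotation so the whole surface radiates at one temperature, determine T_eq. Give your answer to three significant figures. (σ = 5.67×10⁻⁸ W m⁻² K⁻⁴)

Energy balance: absorbed = emitted ⇒ πR²·S(1−A) = 4πR²·σT_eq⁴, so T_eq⁴ = S(1−A)/(4σ).
T_eq = [4070 × 0.72 / (4 × 5.67×10⁻⁸)]^(1/4) = (1.29×10¹⁰)^(1/4) = 337 K.

T_eq ≈ 337 K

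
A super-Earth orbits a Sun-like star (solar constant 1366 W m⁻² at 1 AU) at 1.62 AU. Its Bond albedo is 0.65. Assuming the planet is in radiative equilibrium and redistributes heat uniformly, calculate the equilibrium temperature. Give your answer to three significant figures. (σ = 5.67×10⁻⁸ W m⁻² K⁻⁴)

T_eq ≈ 168 K

Flux at 1.62 AU: S = 1366/1.62² = 520 W m⁻².
Energy balance: absorbed = emitted ⇒ πR²·S(1−A) = 4πR²·σT_eq⁴, so T_eq⁴ = S(1−A)/(4σ).
T_eq = [520 × 0.35 / (4 × 5.67×10⁻⁸)]^(1/4) = (8.03×10⁸)^(1/4) = 168 K.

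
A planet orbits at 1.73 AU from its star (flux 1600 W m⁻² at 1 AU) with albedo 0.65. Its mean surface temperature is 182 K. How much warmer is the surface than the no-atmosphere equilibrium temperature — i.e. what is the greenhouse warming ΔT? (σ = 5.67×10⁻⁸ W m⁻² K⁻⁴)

ΔT ≈ 12.5 K

S = 1600/1.73² = 534.6 W m⁻².
T_eq = [S(1−A)/(4σ)]^(1/4) = [534.6×0.35/(4×5.67×10⁻⁸)]^(1/4) = 169.5 K.
ΔT = T_surf − T_eq = 182 − 169.5.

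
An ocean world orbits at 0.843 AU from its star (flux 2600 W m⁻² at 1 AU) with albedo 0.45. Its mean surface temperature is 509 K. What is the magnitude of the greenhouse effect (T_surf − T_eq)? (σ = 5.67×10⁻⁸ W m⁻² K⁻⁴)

S = 2600/0.843² = 3659 W m⁻².
T_eq = [S(1−A)/(4σ)]^(1/4) = [3659×0.55/(4×5.67×10⁻⁸)]^(1/4) = 306.9 K.
ΔT = T_surf − T_eq = 509 − 306.9.

ΔT ≈ 202.1 K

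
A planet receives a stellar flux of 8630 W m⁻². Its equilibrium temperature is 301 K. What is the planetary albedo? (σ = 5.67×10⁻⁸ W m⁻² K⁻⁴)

A ≈ 0.78

From T_eq⁴ = S(1−A)/(4σ): 1−A = 4σT_eq⁴/S.
1−A = 4 × 5.67×10⁻⁸ × (301)⁴ / 8630 = 0.216.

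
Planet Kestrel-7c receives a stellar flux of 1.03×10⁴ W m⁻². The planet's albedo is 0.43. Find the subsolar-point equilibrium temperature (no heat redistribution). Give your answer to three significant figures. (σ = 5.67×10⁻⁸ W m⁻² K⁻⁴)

At the subsolar point the surface absorbs S(1−A) and emits σT⁴ per unit area — no factor of 4, since only the local patch is in balance.
T = [1.03×10⁴ × 0.57 / 5.67×10⁻⁸]^(1/4) = (1.04×10¹¹)^(1/4) = 567 K.

T_ss ≈ 567 K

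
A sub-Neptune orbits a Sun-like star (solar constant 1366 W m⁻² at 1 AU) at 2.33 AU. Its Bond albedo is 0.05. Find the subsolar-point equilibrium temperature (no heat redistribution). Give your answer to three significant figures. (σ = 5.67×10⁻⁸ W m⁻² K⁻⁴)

Flux at 2.33 AU: S = 1366/2.33² = 252 W m⁻².
At the subsolar point the surface absorbs S(1−A) and emits σT⁴ per unit area — no factor of 4, since only the local patch is in balance.
T = [252 × 0.95 / 5.67×10⁻⁸]^(1/4) = (4.22×10⁹)^(1/4) = 255 K.

T_ss ≈ 255 K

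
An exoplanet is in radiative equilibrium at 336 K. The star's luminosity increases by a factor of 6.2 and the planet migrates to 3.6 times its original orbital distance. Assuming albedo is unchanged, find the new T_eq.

T_eq ≈ 279 K

T_eq ∝ L^(1/4) · d^(−1/2).
T′ = 336 × 6.2^(1/4) / 3.6^(1/2) = 279 K.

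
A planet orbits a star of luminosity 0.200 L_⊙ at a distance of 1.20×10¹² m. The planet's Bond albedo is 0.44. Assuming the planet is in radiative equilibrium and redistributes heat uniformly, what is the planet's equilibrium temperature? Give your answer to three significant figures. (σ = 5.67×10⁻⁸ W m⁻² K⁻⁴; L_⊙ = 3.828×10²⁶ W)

T_eq ≈ 56.9 K

L = 0.200 × 3.828×10²⁶ = 7.66×10²⁵ W.
Flux: S = L/(4πd²) = 7.66×10²⁵/(4π×(1.20×10¹²)²) = 4.23 W m⁻².
Energy balance: absorbed = emitted ⇒ πR²·S(1−A) = 4πR²·σT_eq⁴, so T_eq⁴ = S(1−A)/(4σ).
T_eq = [4.23 × 0.56 / (4 × 5.67×10⁻⁸)]^(1/4) = (1.04×10⁷)^(1/4) = 56.9 K.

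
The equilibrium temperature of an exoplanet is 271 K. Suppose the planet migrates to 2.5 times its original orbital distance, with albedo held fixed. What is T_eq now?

T_eq ≈ 171 K

T_eq ∝ L^(1/4) · d^(−1/2).
T′ = 271 / 2.5^(1/2) = 171 K.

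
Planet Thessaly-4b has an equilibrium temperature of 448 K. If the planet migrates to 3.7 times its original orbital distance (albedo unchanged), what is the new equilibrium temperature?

T_eq ≈ 233 K

T_eq ∝ L^(1/4) · d^(−1/2).
T′ = 448 / 3.7^(1/2) = 233 K.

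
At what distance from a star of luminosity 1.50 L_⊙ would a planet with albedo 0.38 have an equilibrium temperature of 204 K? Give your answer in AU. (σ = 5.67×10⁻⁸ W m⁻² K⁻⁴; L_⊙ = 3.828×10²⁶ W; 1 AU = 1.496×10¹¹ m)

L = 1.50 × 3.828×10²⁶ = 5.74×10²⁶ W.
From T_eq⁴ = L(1−A)/(16πσd²): d = √[L(1−A)/(16πσT_eq⁴)].
d = √[5.74×10²⁶ × 0.62 / (16π × 5.67×10⁻⁸ × (204)⁴)] = 2.69×10¹¹ m = 1.80 AU.

d ≈ 1.80 AU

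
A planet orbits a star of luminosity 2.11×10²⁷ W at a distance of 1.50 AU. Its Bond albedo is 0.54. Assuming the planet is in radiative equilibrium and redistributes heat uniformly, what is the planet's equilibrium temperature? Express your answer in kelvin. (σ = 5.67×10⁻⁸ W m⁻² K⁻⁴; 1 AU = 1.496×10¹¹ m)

d = 1.50 AU = 2.24×10¹¹ m.
Flux: S = L/(4πd²) = 2.11×10²⁷/(4π×(2.24×10¹¹)²) = 3330 W m⁻².
Energy balance: absorbed = emitted ⇒ πR²·S(1−A) = 4πR²·σT_eq⁴, so T_eq⁴ = S(1−A)/(4σ).
T_eq = [3330 × 0.46 / (4 × 5.67×10⁻⁸)]^(1/4) = (6.76×10⁹)^(1/4) = 287 K.

T_eq ≈ 287 K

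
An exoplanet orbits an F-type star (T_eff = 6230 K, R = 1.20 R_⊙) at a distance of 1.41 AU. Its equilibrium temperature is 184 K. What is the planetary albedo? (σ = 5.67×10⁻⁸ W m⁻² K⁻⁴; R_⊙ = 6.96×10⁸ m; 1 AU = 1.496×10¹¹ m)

R_⋆ = 1.20 × 6.96×10⁸ = 8.35×10⁸ m.
d = 1.41 AU = 2.11×10¹¹ m.
L = 4πR_⋆²σT_⋆⁴ = 4π(8.35×10⁸)² × 5.67×10⁻⁸ × (6230)⁴ = 7.49×10²⁶ W.
S = L/(4πd²) = 1340 W m⁻².
From T_eq⁴ = S(1−A)/(4σ): 1−A = 4σT_eq⁴/S.
1−A = 4 × 5.67×10⁻⁸ × (184)⁴ / 1340 = 0.194.

A ≈ 0.81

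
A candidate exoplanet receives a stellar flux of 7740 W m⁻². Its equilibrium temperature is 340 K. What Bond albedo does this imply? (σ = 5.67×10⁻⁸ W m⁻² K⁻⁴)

From T_eq⁴ = S(1−A)/(4σ): 1−A = 4σT_eq⁴/S.
1−A = 4 × 5.67×10⁻⁸ × (340)⁴ / 7740 = 0.392.

A ≈ 0.61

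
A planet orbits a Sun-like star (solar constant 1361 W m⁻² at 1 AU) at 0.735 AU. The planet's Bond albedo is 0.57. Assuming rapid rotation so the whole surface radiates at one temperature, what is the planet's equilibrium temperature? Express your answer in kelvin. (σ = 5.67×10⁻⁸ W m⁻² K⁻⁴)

Flux at 0.735 AU: S = 1361/0.735² = 2520 W m⁻².
Energy balance: absorbed = emitted ⇒ πR²·S(1−A) = 4πR²·σT_eq⁴, so T_eq⁴ = S(1−A)/(4σ).
T_eq = [2520 × 0.43 / (4 × 5.67×10⁻⁸)]^(1/4) = (4.78×10⁹)^(1/4) = 263 K.

T_eq ≈ 263 K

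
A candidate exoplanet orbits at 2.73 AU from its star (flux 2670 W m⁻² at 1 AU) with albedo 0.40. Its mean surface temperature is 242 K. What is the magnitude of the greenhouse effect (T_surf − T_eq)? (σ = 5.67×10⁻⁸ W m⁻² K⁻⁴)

ΔT ≈ 66.5 K

S = 2670/2.73² = 358.2 W m⁻².
T_eq = [S(1−A)/(4σ)]^(1/4) = [358.2×0.60/(4×5.67×10⁻⁸)]^(1/4) = 175.5 K.
ΔT = T_surf − T_eq = 242 − 175.5.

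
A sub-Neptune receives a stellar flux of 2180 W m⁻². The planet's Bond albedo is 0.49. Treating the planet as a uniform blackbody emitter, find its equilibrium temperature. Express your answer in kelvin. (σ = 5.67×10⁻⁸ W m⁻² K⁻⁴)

T_eq ≈ 265 K

Energy balance: absorbed = emitted ⇒ πR²·S(1−A) = 4πR²·σT_eq⁴, so T_eq⁴ = S(1−A)/(4σ).
T_eq = [2180 × 0.51 / (4 × 5.67×10⁻⁸)]^(1/4) = (4.90×10⁹)^(1/4) = 265 K.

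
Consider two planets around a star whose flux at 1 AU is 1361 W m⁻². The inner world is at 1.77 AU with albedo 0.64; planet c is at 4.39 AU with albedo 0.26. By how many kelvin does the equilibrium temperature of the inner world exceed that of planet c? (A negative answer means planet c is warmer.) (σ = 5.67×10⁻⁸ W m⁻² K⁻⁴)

ΔT ≈ 38.8 K

T_eq = [S₀(1−A)/(4σd²)]^(1/4), so T ∝ (1−A)^(1/4) / √d.
T₁ = [1361×0.36/(4×5.67×10⁻⁸×1.77²)]^(1/4) = 162.05 K.
T₂ = [1361×0.74/(4×5.67×10⁻⁸×4.39²)]^(1/4) = 123.21 K.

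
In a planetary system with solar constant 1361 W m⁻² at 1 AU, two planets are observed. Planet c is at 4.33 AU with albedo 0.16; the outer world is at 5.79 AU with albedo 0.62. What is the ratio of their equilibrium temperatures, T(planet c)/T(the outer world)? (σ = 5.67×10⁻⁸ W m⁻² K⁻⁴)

T_eq = [S₀(1−A)/(4σd²)]^(1/4), so T ∝ (1−A)^(1/4) / √d.
T₁ = [1361×0.84/(4×5.67×10⁻⁸×4.33²)]^(1/4) = 128.05 K.
T₂ = [1361×0.38/(4×5.67×10⁻⁸×5.79²)]^(1/4) = 90.82 K.

T₁/T₂ ≈ 1.410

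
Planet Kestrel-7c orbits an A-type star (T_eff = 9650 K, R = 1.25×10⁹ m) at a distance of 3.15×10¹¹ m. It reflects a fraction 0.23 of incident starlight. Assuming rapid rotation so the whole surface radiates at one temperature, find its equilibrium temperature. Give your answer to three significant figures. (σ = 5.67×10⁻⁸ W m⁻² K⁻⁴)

L = 4πR_⋆²σT_⋆⁴ = 4π(1.25×10⁹)² × 5.67×10⁻⁸ × (9650)⁴ = 9.65×10²⁷ W.
S = L/(4πd²) = 7740 W m⁻².
Energy balance: absorbed = emitted ⇒ πR²·S(1−A) = 4πR²·σT_eq⁴, so T_eq⁴ = S(1−A)/(4σ).
T_eq = [7740 × 0.77 / (4 × 5.67×10⁻⁸)]^(1/4) = (2.63×10¹⁰)^(1/4) = 403 K.

T_eq ≈ 403 K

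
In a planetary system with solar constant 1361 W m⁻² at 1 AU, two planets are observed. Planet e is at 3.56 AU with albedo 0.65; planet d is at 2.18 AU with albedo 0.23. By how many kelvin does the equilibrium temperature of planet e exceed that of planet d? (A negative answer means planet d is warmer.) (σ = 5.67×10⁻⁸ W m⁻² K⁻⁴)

T_eq = [S₀(1−A)/(4σd²)]^(1/4), so T ∝ (1−A)^(1/4) / √d.
T₁ = [1361×0.35/(4×5.67×10⁻⁸×3.56²)]^(1/4) = 113.46 K.
T₂ = [1361×0.77/(4×5.67×10⁻⁸×2.18²)]^(1/4) = 176.58 K.

ΔT ≈ -63.1 K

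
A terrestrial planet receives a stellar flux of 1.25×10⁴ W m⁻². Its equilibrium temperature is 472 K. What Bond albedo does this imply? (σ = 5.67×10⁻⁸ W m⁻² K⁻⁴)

A ≈ 0.10

From T_eq⁴ = S(1−A)/(4σ): 1−A = 4σT_eq⁴/S.
1−A = 4 × 5.67×10⁻⁸ × (472)⁴ / 1.25×10⁴ = 0.901.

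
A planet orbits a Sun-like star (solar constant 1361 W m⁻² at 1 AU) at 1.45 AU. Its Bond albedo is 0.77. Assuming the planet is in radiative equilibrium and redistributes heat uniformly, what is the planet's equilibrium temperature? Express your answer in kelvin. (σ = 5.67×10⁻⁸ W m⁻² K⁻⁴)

T_eq ≈ 160 K

Flux at 1.45 AU: S = 1361/1.45² = 647 W m⁻².
Energy balance: absorbed = emitted ⇒ πR²·S(1−A) = 4πR²·σT_eq⁴, so T_eq⁴ = S(1−A)/(4σ).
T_eq = [647 × 0.23 / (4 × 5.67×10⁻⁸)]^(1/4) = (6.56×10⁸)^(1/4) = 160 K.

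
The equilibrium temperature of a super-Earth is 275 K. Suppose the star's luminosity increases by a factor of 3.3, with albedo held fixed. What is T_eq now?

T_eq ∝ L^(1/4) · d^(−1/2).
T′ = 275 × 3.3^(1/4) = 371 K.

T_eq ≈ 371 K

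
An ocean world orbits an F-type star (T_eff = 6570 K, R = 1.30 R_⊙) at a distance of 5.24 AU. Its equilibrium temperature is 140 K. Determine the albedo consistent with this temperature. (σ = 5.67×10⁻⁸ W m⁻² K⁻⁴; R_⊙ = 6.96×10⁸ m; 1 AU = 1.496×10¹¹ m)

A ≈ 0.38

R_⋆ = 1.30 × 6.96×10⁸ = 9.05×10⁸ m.
d = 5.24 AU = 7.84×10¹¹ m.
L = 4πR_⋆²σT_⋆⁴ = 4π(9.05×10⁸)² × 5.67×10⁻⁸ × (6570)⁴ = 1.09×10²⁷ W.
S = L/(4πd²) = 141 W m⁻².
From T_eq⁴ = S(1−A)/(4σ): 1−A = 4σT_eq⁴/S.
1−A = 4 × 5.67×10⁻⁸ × (140)⁴ / 141 = 0.619.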